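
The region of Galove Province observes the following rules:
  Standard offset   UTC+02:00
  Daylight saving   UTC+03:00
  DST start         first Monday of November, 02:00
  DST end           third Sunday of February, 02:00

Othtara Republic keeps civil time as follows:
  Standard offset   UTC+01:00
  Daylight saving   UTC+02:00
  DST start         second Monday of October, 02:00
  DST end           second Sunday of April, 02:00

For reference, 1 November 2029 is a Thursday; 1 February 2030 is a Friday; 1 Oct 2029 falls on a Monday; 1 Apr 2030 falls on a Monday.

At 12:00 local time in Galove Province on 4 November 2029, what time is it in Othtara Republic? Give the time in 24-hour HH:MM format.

1 November 2029 is a Thursday, so the first Monday is November 5.
1 February 2030 is a Friday, so the first Sunday is February 3 and the third is February 17.
4 November 2029 does not fall between 5 November 2029 and 17 February 2030, so daylight saving is not in effect and Galove Province is at UTC+02:00.
12:00 Galove Province − 2h = 10:00 UTC.
1 October 2029 is a Monday, so the first Monday is October 1 and the second is October 8.
1 April 2030 is a Monday, so the first Sunday is April 7 and the second is April 14.
At the standard offset (UTC+01:00), 10:00 UTC + 1h = 11:00 Othtara Republic standard time.
The standard-time date in Othtara Republic, 4 November 2029, falls between 8 October 2029 and 14 April 2030, so daylight saving is in effect and Othtara Republic is at UTC+02:00.
10:00 UTC + 2h = 12:00 Othtara Republic.

12:00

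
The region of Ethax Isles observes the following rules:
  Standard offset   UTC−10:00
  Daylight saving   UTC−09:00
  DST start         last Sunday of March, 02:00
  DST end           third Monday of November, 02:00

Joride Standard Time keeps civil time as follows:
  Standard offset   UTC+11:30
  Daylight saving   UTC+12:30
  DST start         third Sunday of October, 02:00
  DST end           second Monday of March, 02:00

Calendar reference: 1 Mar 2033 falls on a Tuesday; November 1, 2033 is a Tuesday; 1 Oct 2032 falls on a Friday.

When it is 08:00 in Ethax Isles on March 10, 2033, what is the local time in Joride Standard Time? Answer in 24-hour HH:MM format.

06:30

1 March 2033 is a Tuesday, so Sundays fall on 6, 13, 20, 27; the last is March 27.
1 November 2033 is a Tuesday, so the first Monday is November 7 and the third is November 21.
Daylight saving runs 27 March – 21 November; March 10, 2033 is outside that window, so Ethax Isles is on standard time at UTC−10:00.
08:00 Ethax Isles + 10h = 18:00 UTC.
1 October 2032 is a Friday, so the first Sunday is October 3 and the third is October 17.
1 March 2033 is a Tuesday, so the first Monday is March 7 and the second is March 14.
At the standard offset (UTC+11:30), 18:00 UTC + 11h30m = 05:30 Joride Standard Time standard time (rolling into the next day, 11 March 2033).
The standard-time date in Joride Standard Time, March 11, 2033, lies within the daylight-saving period (17 October 2032 – 14 March 2033), so Joride Standard Time is on daylight time, UTC+12:30.
18:00 UTC + 12h30m = 06:30 Joride Standard Time (rolling into the next day, 11 March 2033).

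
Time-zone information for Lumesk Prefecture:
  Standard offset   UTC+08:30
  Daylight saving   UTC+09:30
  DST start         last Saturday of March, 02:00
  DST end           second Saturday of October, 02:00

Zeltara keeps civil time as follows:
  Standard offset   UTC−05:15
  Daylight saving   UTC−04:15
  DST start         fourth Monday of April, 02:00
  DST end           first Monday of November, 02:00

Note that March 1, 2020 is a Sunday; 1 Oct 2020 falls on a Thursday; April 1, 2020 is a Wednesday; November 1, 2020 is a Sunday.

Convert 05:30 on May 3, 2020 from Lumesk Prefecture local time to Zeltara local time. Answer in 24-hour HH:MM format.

15:45

1 March 2020 is a Sunday, so Saturdays fall on 7, 14, 21, 28; the last is March 28.
1 October 2020 is a Thursday, so the first Saturday is October 3 and the second is October 10.
Daylight saving runs 28 March – 10 October; May 3, 2020 is inside that window, so Lumesk Prefecture is at UTC+09:30.
05:30 Lumesk Prefecture − 9h30m = 20:00 UTC (rolling into the previous day, 2 May 2020).
1 April 2020 is a Wednesday, so the first Monday is April 6 and the fourth is April 27.
1 November 2020 is a Sunday, so the first Monday is November 2.
At the standard offset (UTC−05:15), 20:00 UTC − 5h15m = 14:45 Zeltara standard time.
The standard-time date in Zeltara, May 2, 2020, falls between 27 April and 2 November, so daylight saving is in effect and Zeltara is at UTC−04:15.
20:00 UTC − 4h15m = 15:45 Zeltara.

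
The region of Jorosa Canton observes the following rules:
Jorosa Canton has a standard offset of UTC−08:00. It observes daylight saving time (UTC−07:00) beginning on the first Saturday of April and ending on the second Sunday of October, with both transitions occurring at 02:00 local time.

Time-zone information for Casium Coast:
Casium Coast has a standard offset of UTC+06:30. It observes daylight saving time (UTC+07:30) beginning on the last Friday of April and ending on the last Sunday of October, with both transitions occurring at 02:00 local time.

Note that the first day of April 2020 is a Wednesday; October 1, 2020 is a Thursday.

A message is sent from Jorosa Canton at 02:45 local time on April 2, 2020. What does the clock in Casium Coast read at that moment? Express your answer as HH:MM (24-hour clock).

17:15

1 April 2020 is a Wednesday, so the first Saturday is April 4.
1 October 2020 is a Thursday, so the first Sunday is October 4 and the second is October 11.
April 2, 2020 is outside the daylight-saving period (4 April – 11 October), so Jorosa Canton is on standard time, UTC−08:00.
02:45 Jorosa Canton + 8h = 10:45 UTC.
1 April 2020 is a Wednesday, so Fridays fall on 3, 10, 17, 24; the last is April 24.
1 October 2020 is a Thursday, so Sundays fall on 4, 11, 18, 25; the last is October 25.
At the standard offset (UTC+06:30), 10:45 UTC + 6h30m = 17:15 Casium Coast standard time.
Daylight saving runs 24 April – 25 October; the standard-time date in Casium Coast, April 2, 2020, is outside that window, so Casium Coast is on standard time at UTC+06:30.
10:45 UTC + 6h30m = 17:15 Casium Coast.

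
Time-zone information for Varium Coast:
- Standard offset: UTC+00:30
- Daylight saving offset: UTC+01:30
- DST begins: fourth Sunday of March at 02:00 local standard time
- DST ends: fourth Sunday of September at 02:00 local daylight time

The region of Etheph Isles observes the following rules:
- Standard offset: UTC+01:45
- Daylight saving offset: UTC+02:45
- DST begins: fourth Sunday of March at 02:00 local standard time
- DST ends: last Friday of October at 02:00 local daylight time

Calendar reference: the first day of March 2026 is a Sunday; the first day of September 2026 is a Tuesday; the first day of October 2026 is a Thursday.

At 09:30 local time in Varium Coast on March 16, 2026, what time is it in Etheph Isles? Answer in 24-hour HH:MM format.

10:45

1 March 2026 is a Sunday, so the first Sunday is March 1 and the fourth is March 22.
1 September 2026 is a Tuesday, so the first Sunday is September 6 and the fourth is September 27.
March 16, 2026 does not fall between 22 March and 27 September, so daylight saving is not in effect and Varium Coast is at UTC+00:30.
09:30 Varium Coast − 0h30m = 09:00 UTC.
1 March 2026 is a Sunday, so the first Sunday is March 1 and the fourth is March 22.
1 October 2026 is a Thursday, so Fridays fall on 2, 9, 16, 23, 30; the last is October 30.
At the standard offset (UTC+01:45), 09:00 UTC + 1h45m = 10:45 Etheph Isles standard time.
The standard-time date in Etheph Isles, March 16, 2026, is outside the daylight-saving period (22 March – 30 October), so Etheph Isles is on standard time, UTC+01:45.
09:00 UTC + 1h45m = 10:45 Etheph Isles.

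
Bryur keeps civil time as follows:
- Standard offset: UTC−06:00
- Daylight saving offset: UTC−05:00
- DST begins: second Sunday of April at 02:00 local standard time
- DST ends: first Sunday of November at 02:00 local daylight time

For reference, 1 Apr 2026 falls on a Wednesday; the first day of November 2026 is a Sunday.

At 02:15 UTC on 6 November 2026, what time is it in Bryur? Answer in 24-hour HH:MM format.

20:15

1 April 2026 is a Wednesday, so the first Sunday is April 5 and the second is April 12.
1 November 2026 is a Sunday, so the first Sunday is November 1.
At the standard offset (UTC−06:00), 02:15 UTC − 6h = 20:15 Bryur standard time (rolling into the previous day, 5 November 2026).
The standard-time date in Bryur, 5 November 2026, does not fall between 12 April and 1 November, so daylight saving is not in effect and Bryur is at UTC−06:00.
02:15 UTC − 6h = 20:15 local (rolling into the previous day, 5 November 2026).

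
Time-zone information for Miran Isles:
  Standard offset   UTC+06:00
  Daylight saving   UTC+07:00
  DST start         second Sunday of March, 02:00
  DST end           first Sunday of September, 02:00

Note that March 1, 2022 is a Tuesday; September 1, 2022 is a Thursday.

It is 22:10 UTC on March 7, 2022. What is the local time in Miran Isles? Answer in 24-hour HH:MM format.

1 March 2022 is a Tuesday, so the first Sunday is March 6 and the second is March 13.
1 September 2022 is a Thursday, so the first Sunday is September 4.
At the standard offset (UTC+06:00), 22:10 UTC + 6h = 04:10 Miran Isles standard time (rolling into the next day, 8 March 2022).
The standard-time date in Miran Isles, March 8, 2022, does not fall between 13 March and 4 September, so daylight saving is not in effect and Miran Isles is at UTC+06:00.
22:10 UTC + 6h = 04:10 local (rolling into the next day, 8 March 2022).

04:10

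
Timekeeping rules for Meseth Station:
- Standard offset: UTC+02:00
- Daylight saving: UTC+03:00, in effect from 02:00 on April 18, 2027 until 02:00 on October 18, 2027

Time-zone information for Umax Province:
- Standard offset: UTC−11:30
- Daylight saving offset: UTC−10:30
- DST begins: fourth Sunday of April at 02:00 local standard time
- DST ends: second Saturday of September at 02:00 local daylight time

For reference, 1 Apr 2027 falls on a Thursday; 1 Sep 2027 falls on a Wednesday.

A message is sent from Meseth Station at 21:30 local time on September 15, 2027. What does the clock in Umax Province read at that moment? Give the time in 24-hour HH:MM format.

07:00

September 15, 2027 lies within the daylight-saving period (18 April – 18 October), so Meseth Station is on daylight time, UTC+03:00.
21:30 Meseth Station − 3h = 18:30 UTC.
1 April 2027 is a Thursday, so the first Sunday is April 4 and the fourth is April 25.
1 September 2027 is a Wednesday, so the first Saturday is September 4 and the second is September 11.
At the standard offset (UTC−11:30), 18:30 UTC − 11h30m = 07:00 Umax Province standard time.
The standard-time date in Umax Province, September 15, 2027, does not fall between 25 April and 11 September, so daylight saving is not in effect and Umax Province is at UTC−11:30.
18:30 UTC − 11h30m = 07:00 Umax Province.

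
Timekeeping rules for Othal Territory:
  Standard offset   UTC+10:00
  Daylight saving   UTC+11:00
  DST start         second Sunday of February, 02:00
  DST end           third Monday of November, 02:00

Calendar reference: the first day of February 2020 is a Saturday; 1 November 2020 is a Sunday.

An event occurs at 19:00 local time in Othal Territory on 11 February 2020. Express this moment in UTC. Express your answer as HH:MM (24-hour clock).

1 February 2020 is a Saturday, so the first Sunday is February 2 and the second is February 9.
1 November 2020 is a Sunday, so the first Monday is November 2 and the third is November 16.
Daylight saving runs 9 February – 16 November; 11 February 2020 is inside that window, so Othal Territory is at UTC+11:00.
19:00 local − 11h = 08:00 UTC.

08:00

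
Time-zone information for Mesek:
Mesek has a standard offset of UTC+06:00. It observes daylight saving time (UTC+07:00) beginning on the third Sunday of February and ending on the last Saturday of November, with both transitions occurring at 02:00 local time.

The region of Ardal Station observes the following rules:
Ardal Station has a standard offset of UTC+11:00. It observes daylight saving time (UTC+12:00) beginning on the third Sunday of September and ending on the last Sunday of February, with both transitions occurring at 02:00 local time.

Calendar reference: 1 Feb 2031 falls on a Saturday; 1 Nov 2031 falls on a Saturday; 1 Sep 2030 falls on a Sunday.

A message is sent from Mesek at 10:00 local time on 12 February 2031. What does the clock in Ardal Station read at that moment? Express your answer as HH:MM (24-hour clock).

16:00

1 February 2031 is a Saturday, so the first Sunday is February 2 and the third is February 16.
1 November 2031 is a Saturday, so Saturdays fall on 1, 8, 15, 22, 29; the last is November 29.
Daylight saving runs 16 February – 29 November; 12 February 2031 is outside that window, so Mesek is on standard time at UTC+06:00.
10:00 Mesek − 6h = 04:00 UTC.
1 September 2030 is a Sunday, so the first Sunday is September 1 and the third is September 15.
1 February 2031 is a Saturday, so Sundays fall on 2, 9, 16, 23; the last is February 23.
At the standard offset (UTC+11:00), 04:00 UTC + 11h = 15:00 Ardal Station standard time.
Daylight saving runs 15 September 2030 – 23 February 2031; the standard-time date in Ardal Station, 12 February 2031, is inside that window, so Ardal Station is at UTC+12:00.
04:00 UTC + 12h = 16:00 Ardal Station.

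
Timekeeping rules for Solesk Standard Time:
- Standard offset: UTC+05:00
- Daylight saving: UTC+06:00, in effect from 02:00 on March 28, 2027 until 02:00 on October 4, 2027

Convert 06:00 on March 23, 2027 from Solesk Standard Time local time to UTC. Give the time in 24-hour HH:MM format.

01:00

March 23, 2027 does not fall between 28 March and 4 October, so daylight saving is not in effect and Solesk Standard Time is at UTC+05:00.
06:00 local − 5h = 01:00 UTC.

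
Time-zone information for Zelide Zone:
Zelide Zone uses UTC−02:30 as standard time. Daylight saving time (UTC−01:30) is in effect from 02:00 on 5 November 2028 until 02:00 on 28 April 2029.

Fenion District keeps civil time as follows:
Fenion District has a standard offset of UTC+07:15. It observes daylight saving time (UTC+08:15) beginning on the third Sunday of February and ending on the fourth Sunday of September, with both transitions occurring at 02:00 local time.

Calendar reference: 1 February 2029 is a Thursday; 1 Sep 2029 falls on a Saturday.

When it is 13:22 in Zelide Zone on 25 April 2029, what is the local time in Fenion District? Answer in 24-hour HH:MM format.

25 April 2029 lies within the daylight-saving period (5 November 2028 – 28 April 2029), so Zelide Zone is on daylight time, UTC−01:30.
13:22 Zelide Zone + 1h30m = 14:52 UTC.
1 February 2029 is a Thursday, so the first Sunday is February 4 and the third is February 18.
1 September 2029 is a Saturday, so the first Sunday is September 2 and the fourth is September 23.
At the standard offset (UTC+07:15), 14:52 UTC + 7h15m = 22:07 Fenion District standard time.
The standard-time date in Fenion District, 25 April 2029, lies within the daylight-saving period (18 February – 23 September), so Fenion District is on daylight time, UTC+08:15.
14:52 UTC + 8h15m = 23:07 Fenion District.

23:07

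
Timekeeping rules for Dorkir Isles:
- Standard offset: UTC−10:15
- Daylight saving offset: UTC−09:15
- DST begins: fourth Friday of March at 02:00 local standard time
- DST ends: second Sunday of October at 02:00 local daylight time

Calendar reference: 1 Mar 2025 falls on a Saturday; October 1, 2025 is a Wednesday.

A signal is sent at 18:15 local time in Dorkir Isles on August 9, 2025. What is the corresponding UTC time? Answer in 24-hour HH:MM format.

03:30

1 March 2025 is a Saturday, so the first Friday is March 7 and the fourth is March 28.
1 October 2025 is a Wednesday, so the first Sunday is October 5 and the second is October 12.
Daylight saving runs 28 March – 12 October; August 9, 2025 is inside that window, so Dorkir Isles is at UTC−09:15.
18:15 local + 9h15m = 03:30 UTC (rolling into the next day, 10 August 2025).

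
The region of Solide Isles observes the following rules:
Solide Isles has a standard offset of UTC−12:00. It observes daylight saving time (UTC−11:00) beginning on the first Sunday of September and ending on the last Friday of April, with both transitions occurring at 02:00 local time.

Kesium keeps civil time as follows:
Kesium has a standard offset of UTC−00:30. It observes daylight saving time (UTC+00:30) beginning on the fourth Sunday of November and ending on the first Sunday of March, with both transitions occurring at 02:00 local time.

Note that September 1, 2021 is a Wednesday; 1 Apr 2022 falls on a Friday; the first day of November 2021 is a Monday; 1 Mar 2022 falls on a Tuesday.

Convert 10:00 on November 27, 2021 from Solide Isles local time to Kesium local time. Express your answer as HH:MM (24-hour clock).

1 September 2021 is a Wednesday, so the first Sunday is September 5.
1 April 2022 is a Friday, so Fridays fall on 1, 8, 15, 22, 29; the last is April 29.
Daylight saving runs 5 September 2021 – 29 April 2022; November 27, 2021 is inside that window, so Solide Isles is at UTC−11:00.
10:00 Solide Isles + 11h = 21:00 UTC.
1 November 2021 is a Monday, so the first Sunday is November 7 and the fourth is November 28.
1 March 2022 is a Tuesday, so the first Sunday is March 6.
At the standard offset (UTC−00:30), 21:00 UTC − 0h30m = 20:30 Kesium standard time.
Daylight saving runs 28 November 2021 – 6 March 2022; the standard-time date in Kesium, November 27, 2021, is outside that window, so Kesium is on standard time at UTC−00:30.
21:00 UTC − 0h30m = 20:30 Kesium.

20:30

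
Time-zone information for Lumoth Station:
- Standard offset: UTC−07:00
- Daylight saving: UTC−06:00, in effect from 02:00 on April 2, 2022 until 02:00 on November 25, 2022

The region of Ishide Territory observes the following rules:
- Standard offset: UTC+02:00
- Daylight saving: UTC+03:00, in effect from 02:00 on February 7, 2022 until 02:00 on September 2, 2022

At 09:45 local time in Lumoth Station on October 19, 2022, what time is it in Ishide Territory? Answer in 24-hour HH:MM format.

October 19, 2022 falls between 2 April and 25 November, so daylight saving is in effect and Lumoth Station is at UTC−06:00.
09:45 Lumoth Station + 6h = 15:45 UTC.
At the standard offset (UTC+02:00), 15:45 UTC + 2h = 17:45 Ishide Territory standard time.
Daylight saving runs 7 February – 2 September; the standard-time date in Ishide Territory, October 19, 2022, is outside that window, so Ishide Territory is on standard time at UTC+02:00.
15:45 UTC + 2h = 17:45 Ishide Territory.

17:45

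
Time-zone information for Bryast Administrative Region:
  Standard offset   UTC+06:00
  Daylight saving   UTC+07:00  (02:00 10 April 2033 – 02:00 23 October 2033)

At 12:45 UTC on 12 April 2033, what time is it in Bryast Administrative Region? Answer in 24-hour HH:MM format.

19:45

At the standard offset (UTC+06:00), 12:45 UTC + 6h = 18:45 Bryast Administrative Region standard time.
The standard-time date in Bryast Administrative Region, 12 April 2033, falls between 10 April and 23 October, so daylight saving is in effect and Bryast Administrative Region is at UTC+07:00.
12:45 UTC + 7h = 19:45 local.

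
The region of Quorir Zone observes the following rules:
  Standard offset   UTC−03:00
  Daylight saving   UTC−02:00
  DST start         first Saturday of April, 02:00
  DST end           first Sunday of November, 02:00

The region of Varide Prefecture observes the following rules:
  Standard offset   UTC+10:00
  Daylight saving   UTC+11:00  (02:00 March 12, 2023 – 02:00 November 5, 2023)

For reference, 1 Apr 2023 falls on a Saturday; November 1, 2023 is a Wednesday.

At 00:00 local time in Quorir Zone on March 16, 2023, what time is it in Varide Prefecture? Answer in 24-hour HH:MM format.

1 April 2023 is a Saturday, so the first Saturday is April 1.
1 November 2023 is a Wednesday, so the first Sunday is November 5.
March 16, 2023 does not fall between 1 April and 5 November, so daylight saving is not in effect and Quorir Zone is at UTC−03:00.
00:00 Quorir Zone + 3h = 03:00 UTC.
At the standard offset (UTC+10:00), 03:00 UTC + 10h = 13:00 Varide Prefecture standard time.
Daylight saving runs 12 March – 5 November; the standard-time date in Varide Prefecture, March 16, 2023, is inside that window, so Varide Prefecture is at UTC+11:00.
03:00 UTC + 11h = 14:00 Varide Prefecture.

14:00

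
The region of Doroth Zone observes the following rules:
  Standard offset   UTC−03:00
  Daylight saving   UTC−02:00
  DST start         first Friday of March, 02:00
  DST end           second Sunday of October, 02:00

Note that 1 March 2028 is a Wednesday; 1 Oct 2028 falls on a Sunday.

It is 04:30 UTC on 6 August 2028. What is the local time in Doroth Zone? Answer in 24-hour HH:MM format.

1 March 2028 is a Wednesday, so the first Friday is March 3.
1 October 2028 is a Sunday, so the first Sunday is October 1 and the second is October 8.
At the standard offset (UTC−03:00), 04:30 UTC − 3h = 01:30 Doroth Zone standard time.
The standard-time date in Doroth Zone, 6 August 2028, lies within the daylight-saving period (3 March – 8 October), so Doroth Zone is on daylight time, UTC−02:00.
04:30 UTC − 2h = 02:30 local.

02:30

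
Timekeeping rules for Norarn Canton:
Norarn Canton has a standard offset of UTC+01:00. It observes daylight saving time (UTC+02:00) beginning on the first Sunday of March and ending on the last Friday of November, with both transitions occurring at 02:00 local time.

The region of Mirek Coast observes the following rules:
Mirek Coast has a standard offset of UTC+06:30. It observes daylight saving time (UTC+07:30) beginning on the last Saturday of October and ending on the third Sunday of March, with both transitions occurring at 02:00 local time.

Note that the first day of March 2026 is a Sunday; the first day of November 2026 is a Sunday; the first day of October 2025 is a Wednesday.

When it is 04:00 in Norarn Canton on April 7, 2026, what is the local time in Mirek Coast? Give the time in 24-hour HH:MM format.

08:30

1 March 2026 is a Sunday, so the first Sunday is March 1.
1 November 2026 is a Sunday, so Fridays fall on 6, 13, 20, 27; the last is November 27.
April 7, 2026 lies within the daylight-saving period (1 March – 27 November), so Norarn Canton is on daylight time, UTC+02:00.
04:00 Norarn Canton − 2h = 02:00 UTC.
1 October 2025 is a Wednesday, so Saturdays fall on 4, 11, 18, 25; the last is October 25.
1 March 2026 is a Sunday, so the first Sunday is March 1 and the third is March 15.
At the standard offset (UTC+06:30), 02:00 UTC + 6h30m = 08:30 Mirek Coast standard time.
The standard-time date in Mirek Coast, April 7, 2026, does not fall between 25 October 2025 and 15 March 2026, so daylight saving is not in effect and Mirek Coast is at UTC+06:30.
02:00 UTC + 6h30m = 08:30 Mirek Coast.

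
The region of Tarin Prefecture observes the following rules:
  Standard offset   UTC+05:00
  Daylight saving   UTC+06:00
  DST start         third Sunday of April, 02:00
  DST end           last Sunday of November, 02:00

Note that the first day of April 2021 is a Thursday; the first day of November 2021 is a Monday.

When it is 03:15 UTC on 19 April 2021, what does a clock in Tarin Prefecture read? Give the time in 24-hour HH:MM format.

09:15

1 April 2021 is a Thursday, so the first Sunday is April 4 and the third is April 18.
1 November 2021 is a Monday, so Sundays fall on 7, 14, 21, 28; the last is November 28.
At the standard offset (UTC+05:00), 03:15 UTC + 5h = 08:15 Tarin Prefecture standard time.
The standard-time date in Tarin Prefecture, 19 April 2021, lies within the daylight-saving period (18 April – 28 November), so Tarin Prefecture is on daylight time, UTC+06:00.
03:15 UTC + 6h = 09:15 local.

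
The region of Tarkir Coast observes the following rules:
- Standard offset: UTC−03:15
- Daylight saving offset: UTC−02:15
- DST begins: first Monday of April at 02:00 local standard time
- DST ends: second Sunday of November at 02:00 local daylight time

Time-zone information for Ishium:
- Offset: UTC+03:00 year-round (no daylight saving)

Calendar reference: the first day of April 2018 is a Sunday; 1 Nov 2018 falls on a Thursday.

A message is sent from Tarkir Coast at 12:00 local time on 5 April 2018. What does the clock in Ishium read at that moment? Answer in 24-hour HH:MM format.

17:15

1 April 2018 is a Sunday, so the first Monday is April 2.
1 November 2018 is a Thursday, so the first Sunday is November 4 and the second is November 11.
Daylight saving runs 2 April – 11 November; 5 April 2018 is inside that window, so Tarkir Coast is at UTC−02:15.
12:00 Tarkir Coast + 2h15m = 14:15 UTC.
Ishium stays on UTC+03:00 all year.
14:15 UTC + 3h = 17:15 Ishium.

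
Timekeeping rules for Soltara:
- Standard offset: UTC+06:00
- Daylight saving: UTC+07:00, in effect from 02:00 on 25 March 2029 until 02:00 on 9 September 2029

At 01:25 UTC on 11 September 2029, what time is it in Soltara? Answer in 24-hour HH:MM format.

07:25

At the standard offset (UTC+06:00), 01:25 UTC + 6h = 07:25 Soltara standard time.
The standard-time date in Soltara, 11 September 2029, does not fall between 25 March and 9 September, so daylight saving is not in effect and Soltara is at UTC+06:00.
01:25 UTC + 6h = 07:25 local.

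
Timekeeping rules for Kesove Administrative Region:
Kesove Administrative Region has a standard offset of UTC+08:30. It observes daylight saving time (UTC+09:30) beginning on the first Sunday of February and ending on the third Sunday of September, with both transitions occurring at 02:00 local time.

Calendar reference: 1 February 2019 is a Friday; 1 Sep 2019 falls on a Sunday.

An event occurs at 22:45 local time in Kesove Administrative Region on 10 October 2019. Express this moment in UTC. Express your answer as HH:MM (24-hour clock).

1 February 2019 is a Friday, so the first Sunday is February 3.
1 September 2019 is a Sunday, so the first Sunday is September 1 and the third is September 15.
Daylight saving runs 3 February – 15 September; 10 October 2019 is outside that window, so Kesove Administrative Region is on standard time at UTC+08:30.
22:45 local − 8h30m = 14:15 UTC.

14:15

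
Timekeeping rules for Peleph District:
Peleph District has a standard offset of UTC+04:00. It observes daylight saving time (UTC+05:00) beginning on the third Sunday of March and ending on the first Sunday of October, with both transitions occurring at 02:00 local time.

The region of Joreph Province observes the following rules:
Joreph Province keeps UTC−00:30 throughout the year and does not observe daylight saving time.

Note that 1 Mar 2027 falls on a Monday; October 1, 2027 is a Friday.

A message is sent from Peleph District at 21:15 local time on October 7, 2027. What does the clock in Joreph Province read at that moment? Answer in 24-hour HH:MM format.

1 March 2027 is a Monday, so the first Sunday is March 7 and the third is March 21.
1 October 2027 is a Friday, so the first Sunday is October 3.
October 7, 2027 is outside the daylight-saving period (21 March – 3 October), so Peleph District is on standard time, UTC+04:00.
21:15 Peleph District − 4h = 17:15 UTC.
Joreph Province stays on UTC−00:30 all year.
17:15 UTC − 0h30m = 16:45 Joreph Province.

16:45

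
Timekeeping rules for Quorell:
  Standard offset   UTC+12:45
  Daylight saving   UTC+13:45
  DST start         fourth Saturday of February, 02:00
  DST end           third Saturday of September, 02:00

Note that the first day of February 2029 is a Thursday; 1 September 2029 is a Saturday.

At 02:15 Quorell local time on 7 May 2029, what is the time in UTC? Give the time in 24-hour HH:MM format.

1 February 2029 is a Thursday, so the first Saturday is February 3 and the fourth is February 24.
1 September 2029 is a Saturday, so the first Saturday is September 1 and the third is September 15.
Daylight saving runs 24 February – 15 September; 7 May 2029 is inside that window, so Quorell is at UTC+13:45.
02:15 local − 13h45m = 12:30 UTC (rolling into the previous day, 6 May 2029).

12:30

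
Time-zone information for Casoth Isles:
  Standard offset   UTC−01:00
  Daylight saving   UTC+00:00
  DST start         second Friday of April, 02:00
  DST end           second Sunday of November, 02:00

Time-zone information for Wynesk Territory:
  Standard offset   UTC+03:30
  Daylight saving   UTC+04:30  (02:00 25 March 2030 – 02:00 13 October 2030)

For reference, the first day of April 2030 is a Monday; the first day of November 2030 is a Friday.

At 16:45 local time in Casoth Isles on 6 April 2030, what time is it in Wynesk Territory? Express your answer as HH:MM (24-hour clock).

22:15

1 April 2030 is a Monday, so the first Friday is April 5 and the second is April 12.
1 November 2030 is a Friday, so the first Sunday is November 3 and the second is November 10.
6 April 2030 is outside the daylight-saving period (12 April – 10 November), so Casoth Isles is on standard time, UTC−01:00.
16:45 Casoth Isles + 1h = 17:45 UTC.
At the standard offset (UTC+03:30), 17:45 UTC + 3h30m = 21:15 Wynesk Territory standard time.
The standard-time date in Wynesk Territory, 6 April 2030, falls between 25 March and 13 October, so daylight saving is in effect and Wynesk Territory is at UTC+04:30.
17:45 UTC + 4h30m = 22:15 Wynesk Territory.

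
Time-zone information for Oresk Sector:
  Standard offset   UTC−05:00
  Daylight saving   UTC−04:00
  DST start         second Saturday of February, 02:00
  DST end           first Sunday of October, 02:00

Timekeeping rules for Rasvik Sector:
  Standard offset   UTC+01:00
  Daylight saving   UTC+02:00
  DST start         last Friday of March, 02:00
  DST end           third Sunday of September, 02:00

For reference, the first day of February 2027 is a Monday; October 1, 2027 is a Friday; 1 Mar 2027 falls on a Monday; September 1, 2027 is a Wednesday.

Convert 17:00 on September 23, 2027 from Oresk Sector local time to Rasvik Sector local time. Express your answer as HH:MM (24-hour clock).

1 February 2027 is a Monday, so the first Saturday is February 6 and the second is February 13.
1 October 2027 is a Friday, so the first Sunday is October 3.
September 23, 2027 falls between 13 February and 3 October, so daylight saving is in effect and Oresk Sector is at UTC−04:00.
17:00 Oresk Sector + 4h = 21:00 UTC.
1 March 2027 is a Monday, so Fridays fall on 5, 12, 19, 26; the last is March 26.
1 September 2027 is a Wednesday, so the first Sunday is September 5 and the third is September 19.
At the standard offset (UTC+01:00), 21:00 UTC + 1h = 22:00 Rasvik Sector standard time.
The standard-time date in Rasvik Sector, September 23, 2027, does not fall between 26 March and 19 September, so daylight saving is not in effect and Rasvik Sector is at UTC+01:00.
21:00 UTC + 1h = 22:00 Rasvik Sector.

22:00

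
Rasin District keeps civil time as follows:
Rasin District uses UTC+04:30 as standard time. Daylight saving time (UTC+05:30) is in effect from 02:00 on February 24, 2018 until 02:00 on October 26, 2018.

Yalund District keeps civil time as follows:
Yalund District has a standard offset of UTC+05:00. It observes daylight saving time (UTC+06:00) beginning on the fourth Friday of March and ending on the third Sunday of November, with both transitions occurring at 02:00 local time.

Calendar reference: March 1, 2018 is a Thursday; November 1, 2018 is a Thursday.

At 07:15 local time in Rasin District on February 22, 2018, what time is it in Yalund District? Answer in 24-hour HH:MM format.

07:45

February 22, 2018 is outside the daylight-saving period (24 February – 26 October), so Rasin District is on standard time, UTC+04:30.
07:15 Rasin District − 4h30m = 02:45 UTC.
1 March 2018 is a Thursday, so the first Friday is March 2 and the fourth is March 23.
1 November 2018 is a Thursday, so the first Sunday is November 4 and the third is November 18.
At the standard offset (UTC+05:00), 02:45 UTC + 5h = 07:45 Yalund District standard time.
Daylight saving runs 23 March – 18 November; the standard-time date in Yalund District, February 22, 2018, is outside that window, so Yalund District is on standard time at UTC+05:00.
02:45 UTC + 5h = 07:45 Yalund District.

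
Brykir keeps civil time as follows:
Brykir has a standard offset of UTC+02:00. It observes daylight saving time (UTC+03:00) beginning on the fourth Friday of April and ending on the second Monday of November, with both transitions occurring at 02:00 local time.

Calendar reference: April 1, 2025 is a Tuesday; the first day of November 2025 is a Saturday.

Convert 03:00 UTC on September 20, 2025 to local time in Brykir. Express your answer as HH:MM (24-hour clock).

1 April 2025 is a Tuesday, so the first Friday is April 4 and the fourth is April 25.
1 November 2025 is a Saturday, so the first Monday is November 3 and the second is November 10.
At the standard offset (UTC+02:00), 03:00 UTC + 2h = 05:00 Brykir standard time.
The standard-time date in Brykir, September 20, 2025, lies within the daylight-saving period (25 April – 10 November), so Brykir is on daylight time, UTC+03:00.
03:00 UTC + 3h = 06:00 local.

06:00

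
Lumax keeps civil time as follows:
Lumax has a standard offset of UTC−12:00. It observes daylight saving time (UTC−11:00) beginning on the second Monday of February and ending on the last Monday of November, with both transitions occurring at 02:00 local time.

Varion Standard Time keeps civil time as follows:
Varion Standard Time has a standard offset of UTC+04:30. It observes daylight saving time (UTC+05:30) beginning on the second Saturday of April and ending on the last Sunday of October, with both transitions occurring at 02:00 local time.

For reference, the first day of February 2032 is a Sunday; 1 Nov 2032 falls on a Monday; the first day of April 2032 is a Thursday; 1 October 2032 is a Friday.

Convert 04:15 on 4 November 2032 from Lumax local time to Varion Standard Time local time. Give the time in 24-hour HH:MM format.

19:45

1 February 2032 is a Sunday, so the first Monday is February 2 and the second is February 9.
1 November 2032 is a Monday, so Mondays fall on 1, 8, 15, 22, 29; the last is November 29.
4 November 2032 lies within the daylight-saving period (9 February – 29 November), so Lumax is on daylight time, UTC−11:00.
04:15 Lumax + 11h = 15:15 UTC.
1 April 2032 is a Thursday, so the first Saturday is April 3 and the second is April 10.
1 October 2032 is a Friday, so Sundays fall on 3, 10, 17, 24, 31; the last is October 31.
At the standard offset (UTC+04:30), 15:15 UTC + 4h30m = 19:45 Varion Standard Time standard time.
The standard-time date in Varion Standard Time, 4 November 2032, does not fall between 10 April and 31 October, so daylight saving is not in effect and Varion Standard Time is at UTC+04:30.
15:15 UTC + 4h30m = 19:45 Varion Standard Time.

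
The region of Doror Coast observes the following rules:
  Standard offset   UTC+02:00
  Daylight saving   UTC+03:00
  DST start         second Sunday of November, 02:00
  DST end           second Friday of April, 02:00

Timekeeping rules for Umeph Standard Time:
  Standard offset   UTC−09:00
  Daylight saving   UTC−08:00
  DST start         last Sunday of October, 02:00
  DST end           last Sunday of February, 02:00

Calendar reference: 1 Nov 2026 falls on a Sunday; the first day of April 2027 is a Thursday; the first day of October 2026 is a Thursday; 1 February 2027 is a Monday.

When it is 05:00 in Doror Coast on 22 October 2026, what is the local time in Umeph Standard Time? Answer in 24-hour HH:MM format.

1 November 2026 is a Sunday, so the first Sunday is November 1 and the second is November 8.
1 April 2027 is a Thursday, so the first Friday is April 2 and the second is April 9.
Daylight saving runs 8 November 2026 – 9 April 2027; 22 October 2026 is outside that window, so Doror Coast is on standard time at UTC+02:00.
05:00 Doror Coast − 2h = 03:00 UTC.
1 October 2026 is a Thursday, so Sundays fall on 4, 11, 18, 25; the last is October 25.
1 February 2027 is a Monday, so Sundays fall on 7, 14, 21, 28; the last is February 28.
At the standard offset (UTC−09:00), 03:00 UTC − 9h = 18:00 Umeph Standard Time standard time (rolling into the previous day, 21 October 2026).
The standard-time date in Umeph Standard Time, 21 October 2026, is outside the daylight-saving period (25 October 2026 – 28 February 2027), so Umeph Standard Time is on standard time, UTC−09:00.
03:00 UTC − 9h = 18:00 Umeph Standard Time (rolling into the previous day, 21 October 2026).

18:00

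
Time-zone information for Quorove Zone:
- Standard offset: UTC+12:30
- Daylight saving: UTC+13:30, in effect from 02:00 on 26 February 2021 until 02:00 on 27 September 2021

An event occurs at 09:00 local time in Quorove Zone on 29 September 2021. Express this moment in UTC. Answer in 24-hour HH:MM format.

Daylight saving runs 26 February – 27 September; 29 September 2021 is outside that window, so Quorove Zone is on standard time at UTC+12:30.
09:00 local − 12h30m = 20:30 UTC (rolling into the previous day, 28 September 2021).

20:30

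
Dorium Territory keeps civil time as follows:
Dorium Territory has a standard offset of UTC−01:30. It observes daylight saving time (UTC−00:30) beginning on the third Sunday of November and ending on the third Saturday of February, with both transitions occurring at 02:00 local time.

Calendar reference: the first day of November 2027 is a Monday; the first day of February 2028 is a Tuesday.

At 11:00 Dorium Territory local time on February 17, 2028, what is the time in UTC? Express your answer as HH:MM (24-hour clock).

11:30

1 November 2027 is a Monday, so the first Sunday is November 7 and the third is November 21.
1 February 2028 is a Tuesday, so the first Saturday is February 5 and the third is February 19.
February 17, 2028 falls between 21 November 2027 and 19 February 2028, so daylight saving is in effect and Dorium Territory is at UTC−00:30.
11:00 local + 0h30m = 11:30 UTC.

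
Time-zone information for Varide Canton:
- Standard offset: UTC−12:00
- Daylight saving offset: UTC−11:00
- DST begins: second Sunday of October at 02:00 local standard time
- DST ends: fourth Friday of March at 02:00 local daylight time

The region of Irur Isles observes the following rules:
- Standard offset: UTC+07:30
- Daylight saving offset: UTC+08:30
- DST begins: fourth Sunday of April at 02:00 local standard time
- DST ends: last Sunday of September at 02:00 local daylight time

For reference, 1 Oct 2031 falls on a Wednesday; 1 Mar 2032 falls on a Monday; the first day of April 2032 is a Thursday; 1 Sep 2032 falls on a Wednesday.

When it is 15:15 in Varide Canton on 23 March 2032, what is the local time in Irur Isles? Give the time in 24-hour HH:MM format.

09:45

1 October 2031 is a Wednesday, so the first Sunday is October 5 and the second is October 12.
1 March 2032 is a Monday, so the first Friday is March 5 and the fourth is March 26.
Daylight saving runs 12 October 2031 – 26 March 2032; 23 March 2032 is inside that window, so Varide Canton is at UTC−11:00.
15:15 Varide Canton + 11h = 02:15 UTC (rolling into the next day, 24 March 2032).
1 April 2032 is a Thursday, so the first Sunday is April 4 and the fourth is April 25.
1 September 2032 is a Wednesday, so Sundays fall on 5, 12, 19, 26; the last is September 26.
At the standard offset (UTC+07:30), 02:15 UTC + 7h30m = 09:45 Irur Isles standard time.
Daylight saving runs 25 April – 26 September; the standard-time date in Irur Isles, 24 March 2032, is outside that window, so Irur Isles is on standard time at UTC+07:30.
02:15 UTC + 7h30m = 09:45 Irur Isles.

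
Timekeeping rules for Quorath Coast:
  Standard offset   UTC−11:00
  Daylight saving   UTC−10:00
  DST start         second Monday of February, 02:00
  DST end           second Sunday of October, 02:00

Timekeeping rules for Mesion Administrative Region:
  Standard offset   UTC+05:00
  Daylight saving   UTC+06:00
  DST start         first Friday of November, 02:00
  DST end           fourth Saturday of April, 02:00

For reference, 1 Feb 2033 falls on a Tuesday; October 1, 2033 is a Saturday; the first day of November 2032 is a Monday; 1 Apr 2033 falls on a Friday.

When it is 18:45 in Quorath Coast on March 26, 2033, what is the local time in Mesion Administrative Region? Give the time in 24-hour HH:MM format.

10:45

1 February 2033 is a Tuesday, so the first Monday is February 7 and the second is February 14.
1 October 2033 is a Saturday, so the first Sunday is October 2 and the second is October 9.
March 26, 2033 lies within the daylight-saving period (14 February – 9 October), so Quorath Coast is on daylight time, UTC−10:00.
18:45 Quorath Coast + 10h = 04:45 UTC (rolling into the next day, 27 March 2033).
1 November 2032 is a Monday, so the first Friday is November 5.
1 April 2033 is a Friday, so the first Saturday is April 2 and the fourth is April 23.
At the standard offset (UTC+05:00), 04:45 UTC + 5h = 09:45 Mesion Administrative Region standard time.
Daylight saving runs 5 November 2032 – 23 April 2033; the standard-time date in Mesion Administrative Region, March 27, 2033, is inside that window, so Mesion Administrative Region is at UTC+06:00.
04:45 UTC + 6h = 10:45 Mesion Administrative Region.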